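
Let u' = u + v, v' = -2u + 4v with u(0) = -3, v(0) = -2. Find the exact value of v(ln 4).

A = [[1,1],[-2,4]]; eigenvalues λ = 2, 3.
Eigenvectors: (1,1) for λ=2, (-1,-2) for λ=3.
From the initial condition, c_1 = -4, c_2 = -1.
v(ln 4) = (-4)(4^2)(1) + (-1)(4^3)(-2) = 64.

64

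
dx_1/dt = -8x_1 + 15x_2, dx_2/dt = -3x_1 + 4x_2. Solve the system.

Coefficient matrix A = [[-8, 15], [-3, 4]].
Characteristic polynomial det(A - λI) = λ^2 + 4λ + 13 = 0.
Eigenvalues λ = -2 ± 3i (complex conjugate pair).
For λ=-2+3i: an eigenvector is (1,0) - i(-2,-1) = (1 + 2i, 0 + i).
A real fundamental pair from Re and Im of e^((-2+3i)t)v: X_1 = e^(-2t)(cos(3t)·(1,0) + sin(3t)·(-2,-1)), X_2 = e^(-2t)(sin(3t)·(1,0) - cos(3t)·(-2,-1)).
General solution: c_1X_1 + c_2X_2.

x_1(t) = -2c_1e^(-2t)sin(3t) + c_1e^(-2t)cos(3t) + c_2e^(-2t)sin(3t) + 2c_2e^(-2t)cos(3t), x_2(t) = -c_1e^(-2t)sin(3t) + c_2e^(-2t)cos(3t)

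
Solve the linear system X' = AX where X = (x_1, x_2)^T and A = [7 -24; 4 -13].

Coefficient matrix A = [[7, -24], [4, -13]].
Characteristic polynomial det(A - λI) = λ^2 + 6λ + 5 = 0.
Eigenvalues λ = -1, -5.
For λ=-1: (A-λI) row 1 is [8, -24], so an eigenvector is (3, 1).
For λ=-5: (A-λI) row 1 is [12, -24], so an eigenvector is (-2, -1).
General solution: K_1e^(-t)(3,1) + K_2e^(-5t)(-2,-1).

x_1(t) = 3K_1e^(-t) - 2K_2e^(-5t), x_2(t) = K_1e^(-t) - K_2e^(-5t)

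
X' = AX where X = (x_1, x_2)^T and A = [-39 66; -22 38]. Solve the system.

Coefficient matrix A = [[-39, 66], [-22, 38]].
Characteristic polynomial det(A - λI) = λ^2 + λ - 30 = 0.
Eigenvalues λ = 5, -6.
For λ=5: (A-λI) row 1 is [-44, 66], so an eigenvector is (3, 2).
For λ=-6: (A-λI) row 1 is [-33, 66], so an eigenvector is (2, 1).
General solution: K_1e^(5t)(3,2) + K_2e^(-6t)(2,1).

x_1(t) = 3K_1e^(5t) + 2K_2e^(-6t), x_2(t) = 2K_1e^(5t) + K_2e^(-6t)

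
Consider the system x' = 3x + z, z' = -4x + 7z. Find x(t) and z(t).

Coefficient matrix A = [[3, 1], [-4, 7]].
Characteristic polynomial det(A - λI) = λ^2 - 10λ + 25 = 0.
Single eigenvalue λ = 5 with algebraic multiplicity 2.
Eigenvector v = (1,2); generalized eigenvector w with (A-λI)w=v is (1,3).
General solution: e^(5t)[C_1·v + C_2·(t·v + w)].

x(t) = C_1e^(5t) + C_2te^(5t) + C_2e^(5t), z(t) = 2C_1e^(5t) + 2C_2te^(5t) + 3C_2e^(5t)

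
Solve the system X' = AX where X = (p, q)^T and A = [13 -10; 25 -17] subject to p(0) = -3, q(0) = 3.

Coefficient matrix A = [[13, -10], [25, -17]].
Characteristic polynomial det(A - λI) = λ^2 + 4λ + 29 = 0.
Eigenvalues λ = -2 ± 5i (complex conjugate pair).
For λ=-2+5i: an eigenvector is (-1,-2) - i(1,1) = (-1 - i, -2 - i).
A real fundamental pair from Re and Im of e^((-2+5i)t)v: X_1 = e^(-2t)(cos(5t)·(-1,-2) + sin(5t)·(1,1)), X_2 = e^(-2t)(sin(5t)·(-1,-2) - cos(5t)·(1,1)).
General solution: c_1X_1 + c_2X_2.
Applying p(0)=-3, q(0)=3 gives c_1=-6, c_2=9.

p(t) = -15e^(-2t)sin(5t) - 3e^(-2t)cos(5t), q(t) = -24e^(-2t)sin(5t) + 3e^(-2t)cos(5t)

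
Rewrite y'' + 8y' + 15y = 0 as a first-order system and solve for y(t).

Let x_1 = y, x_2 = y'. Then x_1' = x_2 and x_2' = -15x_1 - 8x_2.
A = [[0,1],[-15,-8]]; det(A-λI) = λ^2 + 8λ + 15.
Eigenvalues λ = -3, -5 with eigenvectors (1,-3), (1,-5).

y(t) = c_1e^(-3t) + c_2e^(-5t)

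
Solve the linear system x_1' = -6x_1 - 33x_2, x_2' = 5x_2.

x_1(t) = -c_1e^(-6t) - 3c_2e^(5t), x_2(t) = c_2e^(5t)

Coefficient matrix A = [[-6, -33], [0, 5]].
Characteristic polynomial det(A - λI) = λ^2 + λ - 30 = 0.
Eigenvalues λ = -6, 5.
For λ=-6: (A-λI) row 1 is [0, -33], so an eigenvector is (-1, 0).
For λ=5: (A-λI) row 1 is [-11, -33], so an eigenvector is (-3, 1).
General solution: c_1e^(-6t)(-1,0) + c_2e^(5t)(-3,1).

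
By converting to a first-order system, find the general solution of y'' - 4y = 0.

y(t) = c_1e^(2t) + c_2e^(-2t)

Let x_1 = y, x_2 = y'. Then x_1' = x_2 and x_2' = 4x_1.
A = [[0,1],[4,0]]; det(A-λI) = λ^2 - 4.
Eigenvalues λ = 2, -2 with eigenvectors (1,2), (1,-2).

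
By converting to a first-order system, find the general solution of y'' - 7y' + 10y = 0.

y(t) = C_1e^(2t) + C_2e^(5t)

Let x_1 = y, x_2 = y'. Then x_1' = x_2 and x_2' = -10x_1 + 7x_2.
A = [[0,1],[-10,7]]; det(A-λI) = λ^2 - 7λ + 10.
Eigenvalues λ = 2, 5 with eigenvectors (1,2), (1,5).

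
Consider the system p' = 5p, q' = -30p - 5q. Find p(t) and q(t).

Coefficient matrix A = [[5, 0], [-30, -5]].
Characteristic polynomial det(A - λI) = λ^2 - 25 = 0.
Eigenvalues λ = 5, -5.
For λ=5: (A-λI) row 2 is [-30, -10], so an eigenvector is (-1, 3).
For λ=-5: (A-λI) row 1 is [10, 0], so an eigenvector is (0, 1).
General solution: C_1e^(5t)(-1,3) + C_2e^(-5t)(0,1).

p(t) = -C_1e^(5t), q(t) = 3C_1e^(5t) + C_2e^(-5t)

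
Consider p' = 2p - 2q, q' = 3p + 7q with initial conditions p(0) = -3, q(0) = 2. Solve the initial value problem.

Coefficient matrix A = [[2, -2], [3, 7]].
Characteristic polynomial det(A - λI) = λ^2 - 9λ + 20 = 0.
Eigenvalues λ = 5, 4.
For λ=5: (A-λI) row 1 is [-3, -2], so an eigenvector is (2, -3).
For λ=4: (A-λI) row 1 is [-2, -2], so an eigenvector is (-1, 1).
General solution: c_1e^(5t)(2,-3) + c_2e^(4t)(-1,1).
Applying p(0)=-3, q(0)=2 gives c_1=1, c_2=5.

p(t) = 2e^(5t) - 5e^(4t), q(t) = -3e^(5t) + 5e^(4t)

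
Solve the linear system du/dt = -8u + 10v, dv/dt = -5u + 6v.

Coefficient matrix A = [[-8, 10], [-5, 6]].
Characteristic polynomial det(A - λI) = λ^2 + 2λ + 2 = 0.
Eigenvalues λ = -1 ± i (complex conjugate pair).
For λ=-1+i: an eigenvector is (1,1) - i(3,2) = (1 - 3i, 1 - 2i).
A real fundamental pair from Re and Im of e^((-1+i)t)v: X_1 = e^(-t)(cos(t)·(1,1) + sin(t)·(3,2)), X_2 = e^(-t)(sin(t)·(1,1) - cos(t)·(3,2)).
General solution: c_1X_1 + c_2X_2.

u(t) = 3c_1e^(-t)sin(t) + c_1e^(-t)cos(t) + c_2e^(-t)sin(t) - 3c_2e^(-t)cos(t), v(t) = 2c_1e^(-t)sin(t) + c_1e^(-t)cos(t) + c_2e^(-t)sin(t) - 2c_2e^(-t)cos(t)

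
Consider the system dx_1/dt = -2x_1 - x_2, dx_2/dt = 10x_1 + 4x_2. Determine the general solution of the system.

x_1(t) = K_1e^(t)cos(t) + K_2e^(t)sin(t), x_2(t) = K_1e^(t)sin(t) - 3K_1e^(t)cos(t) - 3K_2e^(t)sin(t) - K_2e^(t)cos(t)

Coefficient matrix A = [[-2, -1], [10, 4]].
Characteristic polynomial det(A - λI) = λ^2 - 2λ + 2 = 0.
Eigenvalues λ = 1 ± i (complex conjugate pair).
For λ=1+i: an eigenvector is (1,-3) - i(0,1) = (1, -3 - i).
A real fundamental pair from Re and Im of e^((1+i)t)v: X_1 = e^(t)(cos(t)·(1,-3) + sin(t)·(0,1)), X_2 = e^(t)(sin(t)·(1,-3) - cos(t)·(0,1)).
General solution: K_1X_1 + K_2X_2.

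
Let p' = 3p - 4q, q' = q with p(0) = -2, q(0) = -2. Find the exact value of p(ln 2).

8

A = [[3,-4],[0,1]]; eigenvalues λ = 1, 3.
Eigenvectors: (2,1) for λ=1, (-1,0) for λ=3.
From the initial condition, c_1 = -2, c_2 = -2.
p(ln 2) = (-2)(2^1)(2) + (-2)(2^3)(-1) = 8.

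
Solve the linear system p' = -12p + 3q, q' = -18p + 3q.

p(t) = -C_1e^(-6t) - C_2e^(-3t), q(t) = -2C_1e^(-6t) - 3C_2e^(-3t)

Coefficient matrix A = [[-12, 3], [-18, 3]].
Characteristic polynomial det(A - λI) = λ^2 + 9λ + 18 = 0.
Eigenvalues λ = -6, -3.
For λ=-6: (A-λI) row 1 is [-6, 3], so an eigenvector is (-1, -2).
For λ=-3: (A-λI) row 1 is [-9, 3], so an eigenvector is (-1, -3).
General solution: C_1e^(-6t)(-1,-2) + C_2e^(-3t)(-1,-3).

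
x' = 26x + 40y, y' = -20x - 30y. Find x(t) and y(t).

Coefficient matrix A = [[26, 40], [-20, -30]].
Characteristic polynomial det(A - λI) = λ^2 + 4λ + 20 = 0.
Eigenvalues λ = -2 ± 4i (complex conjugate pair).
For λ=-2+4i: an eigenvector is (-1,1) - i(3,-2) = (-1 - 3i, 1 + 2i).
A real fundamental pair from Re and Im of e^((-2+4i)t)v: X_1 = e^(-2t)(cos(4t)·(-1,1) + sin(4t)·(3,-2)), X_2 = e^(-2t)(sin(4t)·(-1,1) - cos(4t)·(3,-2)).
General solution: c_1X_1 + c_2X_2.

x(t) = 3c_1e^(-2t)sin(4t) - c_1e^(-2t)cos(4t) - c_2e^(-2t)sin(4t) - 3c_2e^(-2t)cos(4t), y(t) = -2c_1e^(-2t)sin(4t) + c_1e^(-2t)cos(4t) + c_2e^(-2t)sin(4t) + 2c_2e^(-2t)cos(4t)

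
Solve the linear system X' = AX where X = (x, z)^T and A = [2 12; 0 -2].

Coefficient matrix A = [[2, 12], [0, -2]].
Characteristic polynomial det(A - λI) = λ^2 - 4 = 0.
Eigenvalues λ = 2, -2.
For λ=2: (A-λI) row 1 is [0, 12], so an eigenvector is (1, 0).
For λ=-2: (A-λI) row 1 is [4, 12], so an eigenvector is (-3, 1).
General solution: K_1e^(2t)(1,0) + K_2e^(-2t)(-3,1).

x(t) = K_1e^(2t) - 3K_2e^(-2t), z(t) = K_2e^(-2t)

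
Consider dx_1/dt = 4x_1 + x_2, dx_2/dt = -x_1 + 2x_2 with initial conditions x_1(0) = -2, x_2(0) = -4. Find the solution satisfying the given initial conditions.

Coefficient matrix A = [[4, 1], [-1, 2]].
Characteristic polynomial det(A - λI) = λ^2 - 6λ + 9 = 0.
Single eigenvalue λ = 3 with algebraic multiplicity 2.
Eigenvector v = (1,-1); generalized eigenvector w with (A-λI)w=v is (0,1).
General solution: e^(3t)[c_1·v + c_2·(t·v + w)].
Applying x_1(0)=-2, x_2(0)=-4 gives c_1=-2, c_2=-6.

x_1(t) = -6te^(3t) - 2e^(3t), x_2(t) = 6te^(3t) - 4e^(3t)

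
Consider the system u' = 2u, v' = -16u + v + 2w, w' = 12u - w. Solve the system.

u(t) = c_2e^(2t), v(t) = c_1e^(t) - 8c_2e^(2t) - c_3e^(-t), w(t) = 4c_2e^(2t) + c_3e^(-t)

Coefficient matrix A = [[2, 0, 0], [-16, 1, 2], [12, 0, -1]].
det(A - λI) = 0 gives eigenvalues λ = 1, 2, -1.
For λ=1: eigenvector (0,1,0).
For λ=2: eigenvector (1,-8,4).
For λ=-1: eigenvector (0,-1,1).
General solution: c_1e^(t)(0,1,0) + c_2e^(2t)(1,-8,4) + c_3e^(-t)(0,-1,1).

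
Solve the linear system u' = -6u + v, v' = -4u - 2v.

Coefficient matrix A = [[-6, 1], [-4, -2]].
Characteristic polynomial det(A - λI) = λ^2 + 8λ + 16 = 0.
Single eigenvalue λ = -4 with algebraic multiplicity 2.
Eigenvector v = (-1,-2); generalized eigenvector w with (A-λI)w=v is (1,1).
General solution: e^(-4t)[K_1·v + K_2·(t·v + w)].

u(t) = -K_1e^(-4t) - K_2te^(-4t) + K_2e^(-4t), v(t) = -2K_1e^(-4t) - 2K_2te^(-4t) + K_2e^(-4t)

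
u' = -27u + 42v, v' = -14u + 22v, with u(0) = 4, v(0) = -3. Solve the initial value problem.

Coefficient matrix A = [[-27, 42], [-14, 22]].
Characteristic polynomial det(A - λI) = λ^2 + 5λ - 6 = 0.
Eigenvalues λ = 1, -6.
For λ=1: (A-λI) row 1 is [-28, 42], so an eigenvector is (3, 2).
For λ=-6: (A-λI) row 1 is [-21, 42], so an eigenvector is (-2, -1).
General solution: K_1e^(t)(3,2) + K_2e^(-6t)(-2,-1).
Applying u(0)=4, v(0)=-3 gives K_1=-10, K_2=-17.

u(t) = -30e^(t) + 34e^(-6t), v(t) = -20e^(t) + 17e^(-6t)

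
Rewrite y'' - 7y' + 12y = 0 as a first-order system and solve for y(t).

Let x_1 = y, x_2 = y'. Then x_1' = x_2 and x_2' = -12x_1 + 7x_2.
A = [[0,1],[-12,7]]; det(A-λI) = λ^2 - 7λ + 12.
Eigenvalues λ = 4, 3 with eigenvectors (1,4), (1,3).

y(t) = C_1e^(4t) + C_2e^(3t)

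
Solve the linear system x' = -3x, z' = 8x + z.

Coefficient matrix A = [[-3, 0], [8, 1]].
Characteristic polynomial det(A - λI) = λ^2 + 2λ - 3 = 0.
Eigenvalues λ = 1, -3.
For λ=1: (A-λI) row 1 is [-4, 0], so an eigenvector is (0, -1).
For λ=-3: (A-λI) row 2 is [8, 4], so an eigenvector is (1, -2).
General solution: C_1e^(t)(0,-1) + C_2e^(-3t)(1,-2).

x(t) = C_2e^(-3t), z(t) = -C_1e^(t) - 2C_2e^(-3t)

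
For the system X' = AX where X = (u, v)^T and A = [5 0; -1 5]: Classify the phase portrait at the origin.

A = [[5,0],[-1,5]]; det(A-λI) = λ^2 - 10λ + 25.
repeated λ = 5 with a single eigenvector.

unstable improper node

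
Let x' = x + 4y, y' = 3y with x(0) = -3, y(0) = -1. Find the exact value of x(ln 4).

-132

A = [[1,4],[0,3]]; eigenvalues λ = 3, 1.
Eigenvectors: (-2,-1) for λ=3, (-1,0) for λ=1.
From the initial condition, c_1 = 1, c_2 = 1.
x(ln 4) = (1)(4^3)(-2) + (1)(4^1)(-1) = -132.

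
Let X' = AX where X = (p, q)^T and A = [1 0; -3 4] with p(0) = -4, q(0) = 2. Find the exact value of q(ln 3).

A = [[1,0],[-3,4]]; eigenvalues λ = 4, 1.
Eigenvectors: (0,-1) for λ=4, (1,1) for λ=1.
From the initial condition, c_1 = -6, c_2 = -4.
q(ln 3) = (-6)(3^4)(-1) + (-4)(3^1)(1) = 474.

474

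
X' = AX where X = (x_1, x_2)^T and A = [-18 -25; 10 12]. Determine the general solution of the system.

Coefficient matrix A = [[-18, -25], [10, 12]].
Characteristic polynomial det(A - λI) = λ^2 + 6λ + 34 = 0.
Eigenvalues λ = -3 ± 5i (complex conjugate pair).
For λ=-3+5i: an eigenvector is (2,-1) - i(-1,1) = (2 + i, -1 - i).
A real fundamental pair from Re and Im of e^((-3+5i)t)v: X_1 = e^(-3t)(cos(5t)·(2,-1) + sin(5t)·(-1,1)), X_2 = e^(-3t)(sin(5t)·(2,-1) - cos(5t)·(-1,1)).
General solution: c_1X_1 + c_2X_2.

x_1(t) = -c_1e^(-3t)sin(5t) + 2c_1e^(-3t)cos(5t) + 2c_2e^(-3t)sin(5t) + c_2e^(-3t)cos(5t), x_2(t) = c_1e^(-3t)sin(5t) - c_1e^(-3t)cos(5t) - c_2e^(-3t)sin(5t) - c_2e^(-3t)cos(5t)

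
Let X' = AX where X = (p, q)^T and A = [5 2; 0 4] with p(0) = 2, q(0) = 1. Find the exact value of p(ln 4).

A = [[5,2],[0,4]]; eigenvalues λ = 4, 5.
Eigenvectors: (2,-1) for λ=4, (1,0) for λ=5.
From the initial condition, c_1 = -1, c_2 = 4.
p(ln 4) = (-1)(4^4)(2) + (4)(4^5)(1) = 3584.

3584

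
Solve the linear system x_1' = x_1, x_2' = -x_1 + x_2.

x_1(t) = -K_2e^(t), x_2(t) = K_1e^(t) + K_2te^(t) - K_2e^(t)

Coefficient matrix A = [[1, 0], [-1, 1]].
Characteristic polynomial det(A - λI) = λ^2 - 2λ + 1 = 0.
Single eigenvalue λ = 1 with algebraic multiplicity 2.
Eigenvector v = (0,1); generalized eigenvector w with (A-λI)w=v is (-1,-1).
General solution: e^(t)[K_1·v + K_2·(t·v + w)].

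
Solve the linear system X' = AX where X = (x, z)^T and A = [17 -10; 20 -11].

x(t) = c_1e^(3t)sin(2t) - 2c_1e^(3t)cos(2t) - 2c_2e^(3t)sin(2t) - c_2e^(3t)cos(2t), z(t) = c_1e^(3t)sin(2t) - 3c_1e^(3t)cos(2t) - 3c_2e^(3t)sin(2t) - c_2e^(3t)cos(2t)

Coefficient matrix A = [[17, -10], [20, -11]].
Characteristic polynomial det(A - λI) = λ^2 - 6λ + 13 = 0.
Eigenvalues λ = 3 ± 2i (complex conjugate pair).
For λ=3+2i: an eigenvector is (-2,-3) - i(1,1) = (-2 - i, -3 - i).
A real fundamental pair from Re and Im of e^((3+2i)t)v: X_1 = e^(3t)(cos(2t)·(-2,-3) + sin(2t)·(1,1)), X_2 = e^(3t)(sin(2t)·(-2,-3) - cos(2t)·(1,1)).
General solution: c_1X_1 + c_2X_2.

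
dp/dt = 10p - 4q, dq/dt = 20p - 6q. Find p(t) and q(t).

p(t) = -C_1e^(2t)cos(4t) - C_2e^(2t)sin(4t), q(t) = -C_1e^(2t)sin(4t) - 2C_1e^(2t)cos(4t) - 2C_2e^(2t)sin(4t) + C_2e^(2t)cos(4t)

Coefficient matrix A = [[10, -4], [20, -6]].
Characteristic polynomial det(A - λI) = λ^2 - 4λ + 20 = 0.
Eigenvalues λ = 2 ± 4i (complex conjugate pair).
For λ=2+4i: an eigenvector is (-1,-2) - i(0,-1) = (-1, -2 + i).
A real fundamental pair from Re and Im of e^((2+4i)t)v: X_1 = e^(2t)(cos(4t)·(-1,-2) + sin(4t)·(0,-1)), X_2 = e^(2t)(sin(4t)·(-1,-2) - cos(4t)·(0,-1)).
General solution: C_1X_1 + C_2X_2.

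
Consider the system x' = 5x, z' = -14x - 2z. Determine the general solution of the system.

x(t) = -C_1e^(5t), z(t) = 2C_1e^(5t) - C_2e^(-2t)

Coefficient matrix A = [[5, 0], [-14, -2]].
Characteristic polynomial det(A - λI) = λ^2 - 3λ - 10 = 0.
Eigenvalues λ = 5, -2.
For λ=5: (A-λI) row 2 is [-14, -7], so an eigenvector is (-1, 2).
For λ=-2: (A-λI) row 1 is [7, 0], so an eigenvector is (0, -1).
General solution: C_1e^(5t)(-1,2) + C_2e^(-2t)(0,-1).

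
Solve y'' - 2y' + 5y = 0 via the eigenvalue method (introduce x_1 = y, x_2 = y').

y(t) = K_1e^(t)cos(2t) + K_2e^(t)sin(2t)

Let x_1 = y, x_2 = y'. Then x_1' = x_2 and x_2' = -5x_1 + 2x_2.
A = [[0,1],[-5,2]]; det(A-λI) = λ^2 - 2λ + 5.
Eigenvalues λ = 1 ± 2i.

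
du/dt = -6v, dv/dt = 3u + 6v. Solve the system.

Coefficient matrix A = [[0, -6], [3, 6]].
Characteristic polynomial det(A - λI) = λ^2 - 6λ + 18 = 0.
Eigenvalues λ = 3 ± 3i (complex conjugate pair).
For λ=3+3i: an eigenvector is (1,0) - i(-1,1) = (1 + i, 0 - i).
A real fundamental pair from Re and Im of e^((3+3i)t)v: X_1 = e^(3t)(cos(3t)·(1,0) + sin(3t)·(-1,1)), X_2 = e^(3t)(sin(3t)·(1,0) - cos(3t)·(-1,1)).
General solution: c_1X_1 + c_2X_2.

u(t) = -c_1e^(3t)sin(3t) + c_1e^(3t)cos(3t) + c_2e^(3t)sin(3t) + c_2e^(3t)cos(3t), v(t) = c_1e^(3t)sin(3t) - c_2e^(3t)cos(3t)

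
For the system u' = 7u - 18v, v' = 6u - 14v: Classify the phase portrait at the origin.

stable node

A = [[7,-18],[6,-14]]; det(A-λI) = λ^2 + 7λ + 10.
λ = -2, -5: both negative.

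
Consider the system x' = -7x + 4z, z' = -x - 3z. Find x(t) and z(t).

x(t) = 2K_1e^(-5t) + 2K_2te^(-5t) - K_2e^(-5t), z(t) = K_1e^(-5t) + K_2te^(-5t)

Coefficient matrix A = [[-7, 4], [-1, -3]].
Characteristic polynomial det(A - λI) = λ^2 + 10λ + 25 = 0.
Single eigenvalue λ = -5 with algebraic multiplicity 2.
Eigenvector v = (2,1); generalized eigenvector w with (A-λI)w=v is (-1,0).
General solution: e^(-5t)[K_1·v + K_2·(t·v + w)].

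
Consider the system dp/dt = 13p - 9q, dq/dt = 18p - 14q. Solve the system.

p(t) = c_1e^(4t) - c_2e^(-5t), q(t) = c_1e^(4t) - 2c_2e^(-5t)

Coefficient matrix A = [[13, -9], [18, -14]].
Characteristic polynomial det(A - λI) = λ^2 + λ - 20 = 0.
Eigenvalues λ = 4, -5.
For λ=4: (A-λI) row 1 is [9, -9], so an eigenvector is (1, 1).
For λ=-5: (A-λI) row 1 is [18, -9], so an eigenvector is (-1, -2).
General solution: c_1e^(4t)(1,1) + c_2e^(-5t)(-1,-2).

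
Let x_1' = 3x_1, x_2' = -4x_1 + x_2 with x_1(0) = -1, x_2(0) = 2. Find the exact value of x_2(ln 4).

128

A = [[3,0],[-4,1]]; eigenvalues λ = 1, 3.
Eigenvectors: (0,-1) for λ=1, (-1,2) for λ=3.
From the initial condition, c_1 = 0, c_2 = 1.
x_2(ln 4) = (0)(4^1)(-1) + (1)(4^3)(2) = 128.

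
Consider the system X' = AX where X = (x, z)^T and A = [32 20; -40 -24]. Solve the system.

x(t) = -2K_1e^(4t)sin(4t) - K_1e^(4t)cos(4t) - K_2e^(4t)sin(4t) + 2K_2e^(4t)cos(4t), z(t) = 3K_1e^(4t)sin(4t) + K_1e^(4t)cos(4t) + K_2e^(4t)sin(4t) - 3K_2e^(4t)cos(4t)

Coefficient matrix A = [[32, 20], [-40, -24]].
Characteristic polynomial det(A - λI) = λ^2 - 8λ + 32 = 0.
Eigenvalues λ = 4 ± 4i (complex conjugate pair).
For λ=4+4i: an eigenvector is (-1,1) - i(-2,3) = (-1 + 2i, 1 - 3i).
A real fundamental pair from Re and Im of e^((4+4i)t)v: X_1 = e^(4t)(cos(4t)·(-1,1) + sin(4t)·(-2,3)), X_2 = e^(4t)(sin(4t)·(-1,1) - cos(4t)·(-2,3)).
General solution: K_1X_1 + K_2X_2.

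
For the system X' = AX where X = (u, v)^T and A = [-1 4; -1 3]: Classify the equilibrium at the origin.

A = [[-1,4],[-1,3]]; det(A-λI) = λ^2 - 2λ + 1.
repeated λ = 1 with a single eigenvector.

unstable improper node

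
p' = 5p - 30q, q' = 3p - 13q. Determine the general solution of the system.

Coefficient matrix A = [[5, -30], [3, -13]].
Characteristic polynomial det(A - λI) = λ^2 + 8λ + 25 = 0.
Eigenvalues λ = -4 ± 3i (complex conjugate pair).
For λ=-4+3i: an eigenvector is (-1,0) - i(-3,-1) = (-1 + 3i, 0 + i).
A real fundamental pair from Re and Im of e^((-4+3i)t)v: X_1 = e^(-4t)(cos(3t)·(-1,0) + sin(3t)·(-3,-1)), X_2 = e^(-4t)(sin(3t)·(-1,0) - cos(3t)·(-3,-1)).
General solution: C_1X_1 + C_2X_2.

p(t) = -3C_1e^(-4t)sin(3t) - C_1e^(-4t)cos(3t) - C_2e^(-4t)sin(3t) + 3C_2e^(-4t)cos(3t), q(t) = -C_1e^(-4t)sin(3t) + C_2e^(-4t)cos(3t)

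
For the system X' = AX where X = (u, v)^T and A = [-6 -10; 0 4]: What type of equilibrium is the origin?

saddle

A = [[-6,-10],[0,4]]; det(A-λI) = λ^2 + 2λ - 24.
λ = 4, -6: opposite signs.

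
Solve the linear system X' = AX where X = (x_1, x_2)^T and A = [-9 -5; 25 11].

Coefficient matrix A = [[-9, -5], [25, 11]].
Characteristic polynomial det(A - λI) = λ^2 - 2λ + 26 = 0.
Eigenvalues λ = 1 ± 5i (complex conjugate pair).
For λ=1+5i: an eigenvector is (0,1) - i(-1,2) = (0 + i, 1 - 2i).
A real fundamental pair from Re and Im of e^((1+5i)t)v: X_1 = e^(t)(cos(5t)·(0,1) + sin(5t)·(-1,2)), X_2 = e^(t)(sin(5t)·(0,1) - cos(5t)·(-1,2)).
General solution: C_1X_1 + C_2X_2.

x_1(t) = -C_1e^(t)sin(5t) + C_2e^(t)cos(5t), x_2(t) = 2C_1e^(t)sin(5t) + C_1e^(t)cos(5t) + C_2e^(t)sin(5t) - 2C_2e^(t)cos(5t)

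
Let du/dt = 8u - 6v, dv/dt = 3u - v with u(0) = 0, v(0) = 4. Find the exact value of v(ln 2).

A = [[8,-6],[3,-1]]; eigenvalues λ = 2, 5.
Eigenvectors: (-1,-1) for λ=2, (-2,-1) for λ=5.
From the initial condition, c_1 = -8, c_2 = 4.
v(ln 2) = (-8)(2^2)(-1) + (4)(2^5)(-1) = -96.

-96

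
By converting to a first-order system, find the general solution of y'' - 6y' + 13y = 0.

Let x_1 = y, x_2 = y'. Then x_1' = x_2 and x_2' = -13x_1 + 6x_2.
A = [[0,1],[-13,6]]; det(A-λI) = λ^2 - 6λ + 13.
Eigenvalues λ = 3 ± 2i.

y(t) = c_1e^(3t)cos(2t) + c_2e^(3t)sin(2t)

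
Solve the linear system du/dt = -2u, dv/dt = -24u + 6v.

u(t) = K_1e^(-2t), v(t) = 3K_1e^(-2t) - K_2e^(6t)

Coefficient matrix A = [[-2, 0], [-24, 6]].
Characteristic polynomial det(A - λI) = λ^2 - 4λ - 12 = 0.
Eigenvalues λ = -2, 6.
For λ=-2: (A-λI) row 2 is [-24, 8], so an eigenvector is (1, 3).
For λ=6: (A-λI) row 1 is [-8, 0], so an eigenvector is (0, -1).
General solution: K_1e^(-2t)(1,3) + K_2e^(6t)(0,-1).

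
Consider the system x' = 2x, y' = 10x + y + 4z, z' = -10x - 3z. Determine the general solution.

x(t) = K_1e^(2t), y(t) = 2K_1e^(2t) + K_2e^(t) - K_3e^(-3t), z(t) = -2K_1e^(2t) + K_3e^(-3t)

Coefficient matrix A = [[2, 0, 0], [10, 1, 4], [-10, 0, -3]].
det(A - λI) = 0 gives eigenvalues λ = 2, 1, -3.
For λ=2: eigenvector (1,2,-2).
For λ=1: eigenvector (0,1,0).
For λ=-3: eigenvector (0,-1,1).
General solution: K_1e^(2t)(1,2,-2) + K_2e^(t)(0,1,0) + K_3e^(-3t)(0,-1,1).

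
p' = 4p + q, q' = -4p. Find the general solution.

Coefficient matrix A = [[4, 1], [-4, 0]].
Characteristic polynomial det(A - λI) = λ^2 - 4λ + 4 = 0.
Single eigenvalue λ = 2 with algebraic multiplicity 2.
Eigenvector v = (1,-2); generalized eigenvector w with (A-λI)w=v is (1,-1).
General solution: e^(2t)[C_1·v + C_2·(t·v + w)].

p(t) = C_1e^(2t) + C_2te^(2t) + C_2e^(2t), q(t) = -2C_1e^(2t) - 2C_2te^(2t) - C_2e^(2t)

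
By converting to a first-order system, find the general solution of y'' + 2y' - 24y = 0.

Let x_1 = y, x_2 = y'. Then x_1' = x_2 and x_2' = 24x_1 - 2x_2.
A = [[0,1],[24,-2]]; det(A-λI) = λ^2 + 2λ - 24.
Eigenvalues λ = 4, -6 with eigenvectors (1,4), (1,-6).

y(t) = c_1e^(4t) + c_2e^(-6t)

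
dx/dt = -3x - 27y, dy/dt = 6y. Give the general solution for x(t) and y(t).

Coefficient matrix A = [[-3, -27], [0, 6]].
Characteristic polynomial det(A - λI) = λ^2 - 3λ - 18 = 0.
Eigenvalues λ = -3, 6.
For λ=-3: (A-λI) row 1 is [0, -27], so an eigenvector is (1, 0).
For λ=6: (A-λI) row 1 is [-9, -27], so an eigenvector is (-3, 1).
General solution: C_1e^(-3t)(1,0) + C_2e^(6t)(-3,1).

x(t) = C_1e^(-3t) - 3C_2e^(6t), y(t) = C_2e^(6t)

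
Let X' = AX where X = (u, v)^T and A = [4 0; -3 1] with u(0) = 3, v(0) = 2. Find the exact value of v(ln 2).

-38

A = [[4,0],[-3,1]]; eigenvalues λ = 4, 1.
Eigenvectors: (-1,1) for λ=4, (0,-1) for λ=1.
From the initial condition, c_1 = -3, c_2 = -5.
v(ln 2) = (-3)(2^4)(1) + (-5)(2^1)(-1) = -38.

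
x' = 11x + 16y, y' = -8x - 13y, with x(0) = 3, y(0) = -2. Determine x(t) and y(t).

x(t) = 2e^(3t) + e^(-5t), y(t) = -e^(3t) - e^(-5t)

Coefficient matrix A = [[11, 16], [-8, -13]].
Characteristic polynomial det(A - λI) = λ^2 + 2λ - 15 = 0.
Eigenvalues λ = 3, -5.
For λ=3: (A-λI) row 1 is [8, 16], so an eigenvector is (-2, 1).
For λ=-5: (A-λI) row 1 is [16, 16], so an eigenvector is (1, -1).
General solution: c_1e^(3t)(-2,1) + c_2e^(-5t)(1,-1).
Applying x(0)=3, y(0)=-2 gives c_1=-1, c_2=1.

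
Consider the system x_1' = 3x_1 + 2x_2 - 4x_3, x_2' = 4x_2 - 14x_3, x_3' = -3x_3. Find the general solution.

x_1(t) = K_1e^(3t) - 2K_3e^(4t), x_2(t) = 2K_2e^(-3t) - K_3e^(4t), x_3(t) = K_2e^(-3t)

Coefficient matrix A = [[3, 2, -4], [0, 4, -14], [0, 0, -3]].
det(A - λI) = 0 gives eigenvalues λ = 3, -3, 4.
For λ=3: eigenvector (1,0,0).
For λ=-3: eigenvector (0,2,1).
For λ=4: eigenvector (-2,-1,0).
General solution: K_1e^(3t)(1,0,0) + K_2e^(-3t)(0,2,1) + K_3e^(4t)(-2,-1,0).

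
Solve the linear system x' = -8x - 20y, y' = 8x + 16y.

x(t) = 2c_1e^(4t)sin(4t) + c_1e^(4t)cos(4t) + c_2e^(4t)sin(4t) - 2c_2e^(4t)cos(4t), y(t) = -c_1e^(4t)sin(4t) - c_1e^(4t)cos(4t) - c_2e^(4t)sin(4t) + c_2e^(4t)cos(4t)

Coefficient matrix A = [[-8, -20], [8, 16]].
Characteristic polynomial det(A - λI) = λ^2 - 8λ + 32 = 0.
Eigenvalues λ = 4 ± 4i (complex conjugate pair).
For λ=4+4i: an eigenvector is (1,-1) - i(2,-1) = (1 - 2i, -1 + i).
A real fundamental pair from Re and Im of e^((4+4i)t)v: X_1 = e^(4t)(cos(4t)·(1,-1) + sin(4t)·(2,-1)), X_2 = e^(4t)(sin(4t)·(1,-1) - cos(4t)·(2,-1)).
General solution: c_1X_1 + c_2X_2.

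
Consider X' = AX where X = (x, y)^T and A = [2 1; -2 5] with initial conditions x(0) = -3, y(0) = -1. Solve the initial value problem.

x(t) = 2e^(4t) - 5e^(3t), y(t) = 4e^(4t) - 5e^(3t)

Coefficient matrix A = [[2, 1], [-2, 5]].
Characteristic polynomial det(A - λI) = λ^2 - 7λ + 12 = 0.
Eigenvalues λ = 4, 3.
For λ=4: (A-λI) row 1 is [-2, 1], so an eigenvector is (1, 2).
For λ=3: (A-λI) row 1 is [-1, 1], so an eigenvector is (1, 1).
General solution: C_1e^(4t)(1,2) + C_2e^(3t)(1,1).
Applying x(0)=-3, y(0)=-1 gives C_1=2, C_2=-5.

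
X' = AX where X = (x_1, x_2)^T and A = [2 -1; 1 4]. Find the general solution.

Coefficient matrix A = [[2, -1], [1, 4]].
Characteristic polynomial det(A - λI) = λ^2 - 6λ + 9 = 0.
Single eigenvalue λ = 3 with algebraic multiplicity 2.
Eigenvector v = (-1,1); generalized eigenvector w with (A-λI)w=v is (-2,3).
General solution: e^(3t)[K_1·v + K_2·(t·v + w)].

x_1(t) = -K_1e^(3t) - K_2te^(3t) - 2K_2e^(3t), x_2(t) = K_1e^(3t) + K_2te^(3t) + 3K_2e^(3t)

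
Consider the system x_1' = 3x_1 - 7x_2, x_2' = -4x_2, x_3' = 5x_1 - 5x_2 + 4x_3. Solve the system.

x_1(t) = c_1e^(3t) + c_2e^(-4t), x_2(t) = c_2e^(-4t), x_3(t) = -5c_1e^(3t) + c_3e^(4t)

Coefficient matrix A = [[3, -7, 0], [0, -4, 0], [5, -5, 4]].
det(A - λI) = 0 gives eigenvalues λ = 3, -4, 4.
For λ=3: eigenvector (1,0,-5).
For λ=-4: eigenvector (1,1,0).
For λ=4: eigenvector (0,0,1).
General solution: c_1e^(3t)(1,0,-5) + c_2e^(-4t)(1,1,0) + c_3e^(4t)(0,0,1).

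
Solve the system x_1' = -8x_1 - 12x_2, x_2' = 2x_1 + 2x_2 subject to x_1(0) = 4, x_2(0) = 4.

Coefficient matrix A = [[-8, -12], [2, 2]].
Characteristic polynomial det(A - λI) = λ^2 + 6λ + 8 = 0.
Eigenvalues λ = -2, -4.
For λ=-2: (A-λI) row 1 is [-6, -12], so an eigenvector is (2, -1).
For λ=-4: (A-λI) row 1 is [-4, -12], so an eigenvector is (-3, 1).
General solution: K_1e^(-2t)(2,-1) + K_2e^(-4t)(-3,1).
Applying x_1(0)=4, x_2(0)=4 gives K_1=-16, K_2=-12.

x_1(t) = -32e^(-2t) + 36e^(-4t), x_2(t) = 16e^(-2t) - 12e^(-4t)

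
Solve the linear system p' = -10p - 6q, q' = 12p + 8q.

p(t) = K_1e^(-4t) - K_2e^(2t), q(t) = -K_1e^(-4t) + 2K_2e^(2t)

Coefficient matrix A = [[-10, -6], [12, 8]].
Characteristic polynomial det(A - λI) = λ^2 + 2λ - 8 = 0.
Eigenvalues λ = -4, 2.
For λ=-4: (A-λI) row 1 is [-6, -6], so an eigenvector is (1, -1).
For λ=2: (A-λI) row 1 is [-12, -6], so an eigenvector is (-1, 2).
General solution: K_1e^(-4t)(1,-1) + K_2e^(2t)(-1,2).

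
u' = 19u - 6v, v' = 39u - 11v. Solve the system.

Coefficient matrix A = [[19, -6], [39, -11]].
Characteristic polynomial det(A - λI) = λ^2 - 8λ + 25 = 0.
Eigenvalues λ = 4 ± 3i (complex conjugate pair).
For λ=4+3i: an eigenvector is (1,2) - i(1,3) = (1 - i, 2 - 3i).
A real fundamental pair from Re and Im of e^((4+3i)t)v: X_1 = e^(4t)(cos(3t)·(1,2) + sin(3t)·(1,3)), X_2 = e^(4t)(sin(3t)·(1,2) - cos(3t)·(1,3)).
General solution: c_1X_1 + c_2X_2.

u(t) = c_1e^(4t)sin(3t) + c_1e^(4t)cos(3t) + c_2e^(4t)sin(3t) - c_2e^(4t)cos(3t), v(t) = 3c_1e^(4t)sin(3t) + 2c_1e^(4t)cos(3t) + 2c_2e^(4t)sin(3t) - 3c_2e^(4t)cos(3t)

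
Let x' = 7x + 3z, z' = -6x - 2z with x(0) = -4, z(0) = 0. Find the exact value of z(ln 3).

A = [[7,3],[-6,-2]]; eigenvalues λ = 1, 4.
Eigenvectors: (1,-2) for λ=1, (1,-1) for λ=4.
From the initial condition, c_1 = 4, c_2 = -8.
z(ln 3) = (4)(3^1)(-2) + (-8)(3^4)(-1) = 624.

624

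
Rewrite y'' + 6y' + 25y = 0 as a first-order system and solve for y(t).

Let x_1 = y, x_2 = y'. Then x_1' = x_2 and x_2' = -25x_1 - 6x_2.
A = [[0,1],[-25,-6]]; det(A-λI) = λ^2 + 6λ + 25.
Eigenvalues λ = -3 ± 4i.

y(t) = c_1e^(-3t)cos(4t) + c_2e^(-3t)sin(4t)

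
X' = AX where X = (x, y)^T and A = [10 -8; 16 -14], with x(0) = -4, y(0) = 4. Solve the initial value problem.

x(t) = -12e^(2t) + 8e^(-6t), y(t) = -12e^(2t) + 16e^(-6t)

Coefficient matrix A = [[10, -8], [16, -14]].
Characteristic polynomial det(A - λI) = λ^2 + 4λ - 12 = 0.
Eigenvalues λ = -6, 2.
For λ=-6: (A-λI) row 1 is [16, -8], so an eigenvector is (1, 2).
For λ=2: (A-λI) row 1 is [8, -8], so an eigenvector is (-1, -1).
General solution: c_1e^(-6t)(1,2) + c_2e^(2t)(-1,-1).
Applying x(0)=-4, y(0)=4 gives c_1=8, c_2=12.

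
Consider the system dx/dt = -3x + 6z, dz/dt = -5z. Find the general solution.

Coefficient matrix A = [[-3, 6], [0, -5]].
Characteristic polynomial det(A - λI) = λ^2 + 8λ + 15 = 0.
Eigenvalues λ = -5, -3.
For λ=-5: (A-λI) row 1 is [2, 6], so an eigenvector is (3, -1).
For λ=-3: (A-λI) row 1 is [0, 6], so an eigenvector is (1, 0).
General solution: C_1e^(-5t)(3,-1) + C_2e^(-3t)(1,0).

x(t) = 3C_1e^(-5t) + C_2e^(-3t), z(t) = -C_1e^(-5t)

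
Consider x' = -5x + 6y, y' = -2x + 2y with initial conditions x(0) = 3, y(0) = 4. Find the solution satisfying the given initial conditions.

Coefficient matrix A = [[-5, 6], [-2, 2]].
Characteristic polynomial det(A - λI) = λ^2 + 3λ + 2 = 0.
Eigenvalues λ = -2, -1.
For λ=-2: (A-λI) row 1 is [-3, 6], so an eigenvector is (2, 1).
For λ=-1: (A-λI) row 1 is [-4, 6], so an eigenvector is (-3, -2).
General solution: C_1e^(-2t)(2,1) + C_2e^(-t)(-3,-2).
Applying x(0)=3, y(0)=4 gives C_1=-6, C_2=-5.

x(t) = 15e^(-t) - 12e^(-2t), y(t) = 10e^(-t) - 6e^(-2t)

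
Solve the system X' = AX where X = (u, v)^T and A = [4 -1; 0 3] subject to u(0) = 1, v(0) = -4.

Coefficient matrix A = [[4, -1], [0, 3]].
Characteristic polynomial det(A - λI) = λ^2 - 7λ + 12 = 0.
Eigenvalues λ = 4, 3.
For λ=4: (A-λI) row 1 is [0, -1], so an eigenvector is (1, 0).
For λ=3: (A-λI) row 1 is [1, -1], so an eigenvector is (-1, -1).
General solution: C_1e^(4t)(1,0) + C_2e^(3t)(-1,-1).
Applying u(0)=1, v(0)=-4 gives C_1=5, C_2=4.

u(t) = 5e^(4t) - 4e^(3t), v(t) = -4e^(3t)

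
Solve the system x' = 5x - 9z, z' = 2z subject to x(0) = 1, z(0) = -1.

Coefficient matrix A = [[5, -9], [0, 2]].
Characteristic polynomial det(A - λI) = λ^2 - 7λ + 10 = 0.
Eigenvalues λ = 5, 2.
For λ=5: (A-λI) row 1 is [0, -9], so an eigenvector is (1, 0).
For λ=2: (A-λI) row 1 is [3, -9], so an eigenvector is (3, 1).
General solution: K_1e^(5t)(1,0) + K_2e^(2t)(3,1).
Applying x(0)=1, z(0)=-1 gives K_1=4, K_2=-1.

x(t) = 4e^(5t) - 3e^(2t), z(t) = -e^(2t)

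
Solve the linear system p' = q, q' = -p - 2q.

Coefficient matrix A = [[0, 1], [-1, -2]].
Characteristic polynomial det(A - λI) = λ^2 + 2λ + 1 = 0.
Single eigenvalue λ = -1 with algebraic multiplicity 2.
Eigenvector v = (-1,1); generalized eigenvector w with (A-λI)w=v is (0,-1).
General solution: e^(-t)[c_1·v + c_2·(t·v + w)].

p(t) = -c_1e^(-t) - c_2te^(-t), q(t) = c_1e^(-t) + c_2te^(-t) - c_2e^(-t)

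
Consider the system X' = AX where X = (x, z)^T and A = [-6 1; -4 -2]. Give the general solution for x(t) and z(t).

x(t) = c_1e^(-4t) + c_2te^(-4t) - c_2e^(-4t), z(t) = 2c_1e^(-4t) + 2c_2te^(-4t) - c_2e^(-4t)

Coefficient matrix A = [[-6, 1], [-4, -2]].
Characteristic polynomial det(A - λI) = λ^2 + 8λ + 16 = 0.
Single eigenvalue λ = -4 with algebraic multiplicity 2.
Eigenvector v = (1,2); generalized eigenvector w with (A-λI)w=v is (-1,-1).
General solution: e^(-4t)[c_1·v + c_2·(t·v + w)].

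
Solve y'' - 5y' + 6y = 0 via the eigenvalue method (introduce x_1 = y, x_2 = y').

Let x_1 = y, x_2 = y'. Then x_1' = x_2 and x_2' = -6x_1 + 5x_2.
A = [[0,1],[-6,5]]; det(A-λI) = λ^2 - 5λ + 6.
Eigenvalues λ = 2, 3 with eigenvectors (1,2), (1,3).

y(t) = C_1e^(2t) + C_2e^(3t)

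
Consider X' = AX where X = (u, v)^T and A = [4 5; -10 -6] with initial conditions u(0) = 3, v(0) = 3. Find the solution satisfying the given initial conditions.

u(t) = 6e^(-t)sin(5t) + 3e^(-t)cos(5t), v(t) = -9e^(-t)sin(5t) + 3e^(-t)cos(5t)

Coefficient matrix A = [[4, 5], [-10, -6]].
Characteristic polynomial det(A - λI) = λ^2 + 2λ + 26 = 0.
Eigenvalues λ = -1 ± 5i (complex conjugate pair).
For λ=-1+5i: an eigenvector is (1,-1) - i(0,-1) = (1, -1 + i).
A real fundamental pair from Re and Im of e^((-1+5i)t)v: X_1 = e^(-t)(cos(5t)·(1,-1) + sin(5t)·(0,-1)), X_2 = e^(-t)(sin(5t)·(1,-1) - cos(5t)·(0,-1)).
General solution: c_1X_1 + c_2X_2.
Applying u(0)=3, v(0)=3 gives c_1=3, c_2=6.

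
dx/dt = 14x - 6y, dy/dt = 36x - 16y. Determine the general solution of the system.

x(t) = -K_1e^(-4t) + K_2e^(2t), y(t) = -3K_1e^(-4t) + 2K_2e^(2t)

Coefficient matrix A = [[14, -6], [36, -16]].
Characteristic polynomial det(A - λI) = λ^2 + 2λ - 8 = 0.
Eigenvalues λ = -4, 2.
For λ=-4: (A-λI) row 1 is [18, -6], so an eigenvector is (-1, -3).
For λ=2: (A-λI) row 1 is [12, -6], so an eigenvector is (1, 2).
General solution: K_1e^(-4t)(-1,-3) + K_2e^(2t)(1,2).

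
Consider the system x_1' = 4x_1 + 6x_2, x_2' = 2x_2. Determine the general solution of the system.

Coefficient matrix A = [[4, 6], [0, 2]].
Characteristic polynomial det(A - λI) = λ^2 - 6λ + 8 = 0.
Eigenvalues λ = 4, 2.
For λ=4: (A-λI) row 1 is [0, 6], so an eigenvector is (-1, 0).
For λ=2: (A-λI) row 1 is [2, 6], so an eigenvector is (3, -1).
General solution: K_1e^(4t)(-1,0) + K_2e^(2t)(3,-1).

x_1(t) = -K_1e^(4t) + 3K_2e^(2t), x_2(t) = -K_2e^(2t)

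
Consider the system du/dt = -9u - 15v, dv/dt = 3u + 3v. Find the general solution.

u(t) = 2K_1e^(-3t)sin(3t) - K_1e^(-3t)cos(3t) - K_2e^(-3t)sin(3t) - 2K_2e^(-3t)cos(3t), v(t) = -K_1e^(-3t)sin(3t) + K_2e^(-3t)cos(3t)

Coefficient matrix A = [[-9, -15], [3, 3]].
Characteristic polynomial det(A - λI) = λ^2 + 6λ + 18 = 0.
Eigenvalues λ = -3 ± 3i (complex conjugate pair).
For λ=-3+3i: an eigenvector is (-1,0) - i(2,-1) = (-1 - 2i, 0 + i).
A real fundamental pair from Re and Im of e^((-3+3i)t)v: X_1 = e^(-3t)(cos(3t)·(-1,0) + sin(3t)·(2,-1)), X_2 = e^(-3t)(sin(3t)·(-1,0) - cos(3t)·(2,-1)).
General solution: K_1X_1 + K_2X_2.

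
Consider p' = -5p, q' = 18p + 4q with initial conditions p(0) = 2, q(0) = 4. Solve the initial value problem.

Coefficient matrix A = [[-5, 0], [18, 4]].
Characteristic polynomial det(A - λI) = λ^2 + λ - 20 = 0.
Eigenvalues λ = 4, -5.
For λ=4: (A-λI) row 1 is [-9, 0], so an eigenvector is (0, -1).
For λ=-5: (A-λI) row 2 is [18, 9], so an eigenvector is (1, -2).
General solution: K_1e^(4t)(0,-1) + K_2e^(-5t)(1,-2).
Applying p(0)=2, q(0)=4 gives K_1=-8, K_2=2.

p(t) = 2e^(-5t), q(t) = 8e^(4t) - 4e^(-5t)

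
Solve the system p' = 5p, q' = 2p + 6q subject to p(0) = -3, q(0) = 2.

p(t) = -3e^(5t), q(t) = -4e^(6t) + 6e^(5t)

Coefficient matrix A = [[5, 0], [2, 6]].
Characteristic polynomial det(A - λI) = λ^2 - 11λ + 30 = 0.
Eigenvalues λ = 5, 6.
For λ=5: (A-λI) row 2 is [2, 1], so an eigenvector is (1, -2).
For λ=6: (A-λI) row 1 is [-1, 0], so an eigenvector is (0, -1).
General solution: K_1e^(5t)(1,-2) + K_2e^(6t)(0,-1).
Applying p(0)=-3, q(0)=2 gives K_1=-3, K_2=4.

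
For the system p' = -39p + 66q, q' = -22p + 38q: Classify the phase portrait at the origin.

saddle

A = [[-39,66],[-22,38]]; det(A-λI) = λ^2 + λ - 30.
λ = 5, -6: opposite signs.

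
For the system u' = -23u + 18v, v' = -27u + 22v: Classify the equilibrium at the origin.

A = [[-23,18],[-27,22]]; det(A-λI) = λ^2 + λ - 20.
λ = 4, -5: opposite signs.

saddle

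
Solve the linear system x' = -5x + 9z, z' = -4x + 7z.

x(t) = -3K_1e^(t) - 3K_2te^(t) + 2K_2e^(t), z(t) = -2K_1e^(t) - 2K_2te^(t) + K_2e^(t)

Coefficient matrix A = [[-5, 9], [-4, 7]].
Characteristic polynomial det(A - λI) = λ^2 - 2λ + 1 = 0.
Single eigenvalue λ = 1 with algebraic multiplicity 2.
Eigenvector v = (-3,-2); generalized eigenvector w with (A-λI)w=v is (2,1).
General solution: e^(t)[K_1·v + K_2·(t·v + w)].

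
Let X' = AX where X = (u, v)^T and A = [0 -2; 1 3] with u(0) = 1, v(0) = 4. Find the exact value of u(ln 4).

A = [[0,-2],[1,3]]; eigenvalues λ = 2, 1.
Eigenvectors: (1,-1) for λ=2, (-2,1) for λ=1.
From the initial condition, c_1 = -9, c_2 = -5.
u(ln 4) = (-9)(4^2)(1) + (-5)(4^1)(-2) = -104.

-104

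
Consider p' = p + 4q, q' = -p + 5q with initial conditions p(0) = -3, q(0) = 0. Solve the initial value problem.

Coefficient matrix A = [[1, 4], [-1, 5]].
Characteristic polynomial det(A - λI) = λ^2 - 6λ + 9 = 0.
Single eigenvalue λ = 3 with algebraic multiplicity 2.
Eigenvector v = (-2,-1); generalized eigenvector w with (A-λI)w=v is (3,1).
General solution: e^(3t)[K_1·v + K_2·(t·v + w)].
Applying p(0)=-3, q(0)=0 gives K_1=-3, K_2=-3.

p(t) = 6te^(3t) - 3e^(3t), q(t) = 3te^(3t)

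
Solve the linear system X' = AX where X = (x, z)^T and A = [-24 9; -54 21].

x(t) = K_1e^(-6t) + K_2e^(3t), z(t) = 2K_1e^(-6t) + 3K_2e^(3t)

Coefficient matrix A = [[-24, 9], [-54, 21]].
Characteristic polynomial det(A - λI) = λ^2 + 3λ - 18 = 0.
Eigenvalues λ = -6, 3.
For λ=-6: (A-λI) row 1 is [-18, 9], so an eigenvector is (1, 2).
For λ=3: (A-λI) row 1 is [-27, 9], so an eigenvector is (1, 3).
General solution: K_1e^(-6t)(1,2) + K_2e^(3t)(1,3).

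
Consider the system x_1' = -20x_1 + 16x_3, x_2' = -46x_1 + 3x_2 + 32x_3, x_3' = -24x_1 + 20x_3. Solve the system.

Coefficient matrix A = [[-20, 0, 16], [-46, 3, 32], [-24, 0, 20]].
det(A - λI) = 0 gives eigenvalues λ = -4, 3, 4.
For λ=-4: eigenvector (1,2,1).
For λ=3: eigenvector (0,1,0).
For λ=4: eigenvector (2,4,3).
General solution: c_1e^(-4t)(1,2,1) + c_2e^(3t)(0,1,0) + c_3e^(4t)(2,4,3).

x_1(t) = c_1e^(-4t) + 2c_3e^(4t), x_2(t) = 2c_1e^(-4t) + c_2e^(3t) + 4c_3e^(4t), x_3(t) = c_1e^(-4t) + 3c_3e^(4t)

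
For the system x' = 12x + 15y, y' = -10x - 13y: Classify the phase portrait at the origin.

saddle

A = [[12,15],[-10,-13]]; det(A-λI) = λ^2 + λ - 6.
λ = -3, 2: opposite signs.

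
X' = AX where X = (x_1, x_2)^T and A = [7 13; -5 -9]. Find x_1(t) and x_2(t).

Coefficient matrix A = [[7, 13], [-5, -9]].
Characteristic polynomial det(A - λI) = λ^2 + 2λ + 2 = 0.
Eigenvalues λ = -1 ± i (complex conjugate pair).
For λ=-1+i: an eigenvector is (2,-1) - i(3,-2) = (2 - 3i, -1 + 2i).
A real fundamental pair from Re and Im of e^((-1+i)t)v: X_1 = e^(-t)(cos(t)·(2,-1) + sin(t)·(3,-2)), X_2 = e^(-t)(sin(t)·(2,-1) - cos(t)·(3,-2)).
General solution: C_1X_1 + C_2X_2.

x_1(t) = 3C_1e^(-t)sin(t) + 2C_1e^(-t)cos(t) + 2C_2e^(-t)sin(t) - 3C_2e^(-t)cos(t), x_2(t) = -2C_1e^(-t)sin(t) - C_1e^(-t)cos(t) - C_2e^(-t)sin(t) + 2C_2e^(-t)cos(t)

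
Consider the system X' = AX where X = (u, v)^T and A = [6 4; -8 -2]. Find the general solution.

Coefficient matrix A = [[6, 4], [-8, -2]].
Characteristic polynomial det(A - λI) = λ^2 - 4λ + 20 = 0.
Eigenvalues λ = 2 ± 4i (complex conjugate pair).
For λ=2+4i: an eigenvector is (1,-1) - i(0,-1) = (1, -1 + i).
A real fundamental pair from Re and Im of e^((2+4i)t)v: X_1 = e^(2t)(cos(4t)·(1,-1) + sin(4t)·(0,-1)), X_2 = e^(2t)(sin(4t)·(1,-1) - cos(4t)·(0,-1)).
General solution: K_1X_1 + K_2X_2.

u(t) = K_1e^(2t)cos(4t) + K_2e^(2t)sin(4t), v(t) = -K_1e^(2t)sin(4t) - K_1e^(2t)cos(4t) - K_2e^(2t)sin(4t) + K_2e^(2t)cos(4t)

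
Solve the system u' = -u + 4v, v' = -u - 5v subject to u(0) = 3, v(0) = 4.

u(t) = 22te^(-3t) + 3e^(-3t), v(t) = -11te^(-3t) + 4e^(-3t)

Coefficient matrix A = [[-1, 4], [-1, -5]].
Characteristic polynomial det(A - λI) = λ^2 + 6λ + 9 = 0.
Single eigenvalue λ = -3 with algebraic multiplicity 2.
Eigenvector v = (-2,1); generalized eigenvector w with (A-λI)w=v is (3,-2).
General solution: e^(-3t)[c_1·v + c_2·(t·v + w)].
Applying u(0)=3, v(0)=4 gives c_1=-18, c_2=-11.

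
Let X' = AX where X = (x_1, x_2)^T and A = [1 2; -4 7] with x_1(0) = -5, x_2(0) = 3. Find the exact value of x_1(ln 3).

A = [[1,2],[-4,7]]; eigenvalues λ = 3, 5.
Eigenvectors: (1,1) for λ=3, (-1,-2) for λ=5.
From the initial condition, c_1 = -13, c_2 = -8.
x_1(ln 3) = (-13)(3^3)(1) + (-8)(3^5)(-1) = 1593.

1593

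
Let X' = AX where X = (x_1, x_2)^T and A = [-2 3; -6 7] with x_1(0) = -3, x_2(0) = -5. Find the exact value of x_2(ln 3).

-327

A = [[-2,3],[-6,7]]; eigenvalues λ = 1, 4.
Eigenvectors: (1,1) for λ=1, (-1,-2) for λ=4.
From the initial condition, c_1 = -1, c_2 = 2.
x_2(ln 3) = (-1)(3^1)(1) + (2)(3^4)(-2) = -327.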